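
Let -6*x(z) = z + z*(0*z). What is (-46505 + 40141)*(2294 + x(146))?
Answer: -43332476/3 ≈ -1.4444e+7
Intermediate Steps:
x(z) = -z/6 (x(z) = -(z + z*(0*z))/6 = -(z + z*0)/6 = -(z + 0)/6 = -z/6)
(-46505 + 40141)*(2294 + x(146)) = (-46505 + 40141)*(2294 - ⅙*146) = -6364*(2294 - 73/3) = -6364*6809/3 = -43332476/3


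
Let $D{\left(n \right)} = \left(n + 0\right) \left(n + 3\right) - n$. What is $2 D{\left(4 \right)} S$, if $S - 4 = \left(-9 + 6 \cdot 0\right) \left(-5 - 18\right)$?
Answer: $10128$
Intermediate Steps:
$D{\left(n \right)} = - n + n \left(3 + n\right)$ ($D{\left(n \right)} = n \left(3 + n\right) - n = - n + n \left(3 + n\right)$)
$S = 211$ ($S = 4 + \left(-9 + 6 \cdot 0\right) \left(-5 - 18\right) = 4 + \left(-9 + 0\right) \left(-23\right) = 4 - -207 = 4 + 207 = 211$)
$2 D{\left(4 \right)} S = 2 \cdot 4 \left(2 + 4\right) 211 = 2 \cdot 4 \cdot 6 \cdot 211 = 2 \cdot 24 \cdot 211 = 48 \cdot 211 = 10128$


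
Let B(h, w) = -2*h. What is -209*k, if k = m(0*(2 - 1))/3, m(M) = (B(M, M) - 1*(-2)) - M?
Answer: -418/3 ≈ -139.33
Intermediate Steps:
m(M) = 2 - 3*M (m(M) = (-2*M - 1*(-2)) - M = (-2*M + 2) - M = (2 - 2*M) - M = 2 - 3*M)
k = ⅔ (k = (2 - 0*(2 - 1))/3 = (2 - 0)*(⅓) = (2 - 3*0)*(⅓) = (2 + 0)*(⅓) = 2*(⅓) = ⅔ ≈ 0.66667)
-209*k = -209*⅔ = -418/3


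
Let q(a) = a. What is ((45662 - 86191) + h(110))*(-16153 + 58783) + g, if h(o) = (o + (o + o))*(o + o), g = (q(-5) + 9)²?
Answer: 1367186746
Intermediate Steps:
g = 16 (g = (-5 + 9)² = 4² = 16)
h(o) = 6*o² (h(o) = (o + 2*o)*(2*o) = (3*o)*(2*o) = 6*o²)
((45662 - 86191) + h(110))*(-16153 + 58783) + g = ((45662 - 86191) + 6*110²)*(-16153 + 58783) + 16 = (-40529 + 6*12100)*42630 + 16 = (-40529 + 72600)*42630 + 16 = 32071*42630 + 16 = 1367186730 + 16 = 1367186746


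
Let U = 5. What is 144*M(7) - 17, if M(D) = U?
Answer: 703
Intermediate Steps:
M(D) = 5
144*M(7) - 17 = 144*5 - 17 = 720 - 17 = 703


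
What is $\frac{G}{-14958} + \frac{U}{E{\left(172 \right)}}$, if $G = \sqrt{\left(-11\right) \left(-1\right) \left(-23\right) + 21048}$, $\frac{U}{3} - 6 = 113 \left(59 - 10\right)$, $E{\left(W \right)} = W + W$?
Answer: $\frac{16629}{344} - \frac{\sqrt{20795}}{14958} \approx 48.33$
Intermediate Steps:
$E{\left(W \right)} = 2 W$
$U = 16629$ ($U = 18 + 3 \cdot 113 \left(59 - 10\right) = 18 + 3 \cdot 113 \cdot 49 = 18 + 3 \cdot 5537 = 18 + 16611 = 16629$)
$G = \sqrt{20795}$ ($G = \sqrt{11 \left(-23\right) + 21048} = \sqrt{-253 + 21048} = \sqrt{20795} \approx 144.2$)
$\frac{G}{-14958} + \frac{U}{E{\left(172 \right)}} = \frac{\sqrt{20795}}{-14958} + \frac{16629}{2 \cdot 172} = \sqrt{20795} \left(- \frac{1}{14958}\right) + \frac{16629}{344} = - \frac{\sqrt{20795}}{14958} + 16629 \cdot \frac{1}{344} = - \frac{\sqrt{20795}}{14958} + \frac{16629}{344} = \frac{16629}{344} - \frac{\sqrt{20795}}{14958}$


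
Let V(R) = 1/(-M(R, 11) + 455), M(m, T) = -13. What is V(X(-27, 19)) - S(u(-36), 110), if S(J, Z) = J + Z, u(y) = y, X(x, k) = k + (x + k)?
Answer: -34631/468 ≈ -73.998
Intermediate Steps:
X(x, k) = x + 2*k (X(x, k) = k + (k + x) = x + 2*k)
V(R) = 1/468 (V(R) = 1/(-1*(-13) + 455) = 1/(13 + 455) = 1/468)
V(X(-27, 19)) - S(u(-36), 110) = 1/468 - (-36 + 110) = 1/468 - 1*74 = 1/468 - 74 = -34631/468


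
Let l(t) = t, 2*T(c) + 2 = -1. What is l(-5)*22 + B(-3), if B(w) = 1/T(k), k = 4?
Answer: -332/3 ≈ -110.67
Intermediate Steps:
T(c) = -3/2 (T(c) = -1 + (½)*(-1) = -1 - ½ = -3/2)
B(w) = -⅔ (B(w) = 1/(-3/2) = -⅔)
l(-5)*22 + B(-3) = -5*22 - ⅔ = -110 - ⅔ = -332/3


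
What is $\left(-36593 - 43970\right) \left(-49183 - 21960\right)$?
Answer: $5731493509$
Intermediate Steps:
$\left(-36593 - 43970\right) \left(-49183 - 21960\right) = \left(-80563\right) \left(-71143\right) = 5731493509$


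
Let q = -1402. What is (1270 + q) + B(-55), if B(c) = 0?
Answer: -132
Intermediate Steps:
(1270 + q) + B(-55) = (1270 - 1402) + 0 = -132 + 0 = -132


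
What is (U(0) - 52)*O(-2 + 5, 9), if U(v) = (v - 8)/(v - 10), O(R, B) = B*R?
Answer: -6912/5 ≈ -1382.4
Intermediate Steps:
U(v) = (-8 + v)/(-10 + v)
(U(0) - 52)*O(-2 + 5, 9) = ((-8 + 0)/(-10 + 0) - 52)*(9*(-2 + 5)) = (-8/(-10) - 52)*(9*3) = (-⅒*(-8) - 52)*27 = (⅘ - 52)*27 = -256/5*27 = -6912/5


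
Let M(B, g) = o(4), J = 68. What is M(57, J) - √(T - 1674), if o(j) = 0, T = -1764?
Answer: -3*I*√382 ≈ -58.634*I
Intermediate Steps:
M(B, g) = 0
M(57, J) - √(T - 1674) = 0 - √(-1764 - 1674) = 0 - √(-3438) = 0 - 3*I*√382 = -3*I*√382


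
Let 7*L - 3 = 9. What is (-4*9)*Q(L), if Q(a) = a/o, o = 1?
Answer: -432/7 ≈ -61.714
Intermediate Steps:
L = 12/7 (L = 3/7 + (⅐)*9 = 3/7 + 9/7 = 12/7 ≈ 1.7143)
Q(a) = a (Q(a) = a/1 = a*1 = a)
(-4*9)*Q(L) = -4*9*(12/7) = -36*12/7 = -432/7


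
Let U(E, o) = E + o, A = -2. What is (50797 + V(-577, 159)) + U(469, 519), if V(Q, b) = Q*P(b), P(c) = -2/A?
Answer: 51208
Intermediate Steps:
P(c) = 1 (P(c) = -2/(-2) = -2*(-½) = 1)
V(Q, b) = Q (V(Q, b) = Q*1 = Q)
(50797 + V(-577, 159)) + U(469, 519) = (50797 - 577) + (469 + 519) = 50220 + 988 = 51208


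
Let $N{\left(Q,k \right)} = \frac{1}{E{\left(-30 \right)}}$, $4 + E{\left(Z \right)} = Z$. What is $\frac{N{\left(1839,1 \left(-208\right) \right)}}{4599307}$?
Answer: $- \frac{1}{156376438} \approx -6.3948 \cdot 10^{-9}$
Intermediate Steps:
$E{\left(Z \right)} = -4 + Z$
$N{\left(Q,k \right)} = - \frac{1}{34}$ ($N{\left(Q,k \right)} = \frac{1}{-4 - 30} = \frac{1}{-34} = - \frac{1}{34}$)
$\frac{N{\left(1839,1 \left(-208\right) \right)}}{4599307} = - \frac{1}{34 \cdot 4599307} = \left(- \frac{1}{34}\right) \frac{1}{4599307} = - \frac{1}{156376438}$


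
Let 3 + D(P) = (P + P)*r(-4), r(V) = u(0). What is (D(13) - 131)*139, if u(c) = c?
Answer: -18626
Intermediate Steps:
r(V) = 0
D(P) = -3 (D(P) = -3 + (P + P)*0 = -3 + (2*P)*0 = -3 + 0 = -3)
(D(13) - 131)*139 = (-3 - 131)*139 = -134*139 = -18626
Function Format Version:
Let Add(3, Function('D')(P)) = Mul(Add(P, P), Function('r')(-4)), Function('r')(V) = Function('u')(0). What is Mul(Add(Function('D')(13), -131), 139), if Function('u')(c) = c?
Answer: -18626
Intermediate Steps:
Function('r')(V) = 0
Function('D')(P) = -3 (Function('D')(P) = Add(-3, Mul(Add(P, P), 0)) = Add(-3, Mul(Mul(2, P), 0)) = Add(-3, 0) = -3)
Mul(Add(Function('D')(13), -131), 139) = Mul(Add(-3, -131), 139) = Mul(-134, 139) = -18626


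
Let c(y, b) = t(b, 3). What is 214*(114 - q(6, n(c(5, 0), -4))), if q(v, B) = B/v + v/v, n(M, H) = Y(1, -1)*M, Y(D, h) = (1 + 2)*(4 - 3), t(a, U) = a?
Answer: 24182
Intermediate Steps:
Y(D, h) = 3 (Y(D, h) = 3*1 = 3)
c(y, b) = b
n(M, H) = 3*M
q(v, B) = 1 + B/v (q(v, B) = B/v + 1 = 1 + B/v)
214*(114 - q(6, n(c(5, 0), -4))) = 214*(114 - (3*0 + 6)/6) = 214*(114 - (0 + 6)/6) = 214*(114 - 6/6) = 214*(114 - 1*1) = 214*(114 - 1) = 214*113 = 24182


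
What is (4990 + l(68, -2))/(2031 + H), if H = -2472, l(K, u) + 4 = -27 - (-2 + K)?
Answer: -233/21 ≈ -11.095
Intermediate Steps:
l(K, u) = -29 - K (l(K, u) = -4 + (-27 - (-2 + K)) = -4 + (-27 + (2 - K)) = -4 + (-25 - K) = -29 - K)
(4990 + l(68, -2))/(2031 + H) = (4990 + (-29 - 1*68))/(2031 - 2472) = (4990 + (-29 - 68))/(-441) = (4990 - 97)*(-1/441) = 4893*(-1/441) = -233/21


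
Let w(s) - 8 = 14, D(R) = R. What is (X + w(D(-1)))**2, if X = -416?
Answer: 155236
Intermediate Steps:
w(s) = 22 (w(s) = 8 + 14 = 22)
(X + w(D(-1)))**2 = (-416 + 22)**2 = (-394)**2 = 155236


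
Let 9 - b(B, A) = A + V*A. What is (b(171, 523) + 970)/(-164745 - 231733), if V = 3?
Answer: 1113/396478 ≈ 0.0028072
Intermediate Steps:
b(B, A) = 9 - 4*A (b(B, A) = 9 - (A + 3*A) = 9 - 4*A)
(b(171, 523) + 970)/(-164745 - 231733) = ((9 - 4*523) + 970)/(-164745 - 231733) = ((9 - 2092) + 970)/(-396478) = (-2083 + 970)*(-1/396478) = -1113*(-1/396478) = 1113/396478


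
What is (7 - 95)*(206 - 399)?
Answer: 16984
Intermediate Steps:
(7 - 95)*(206 - 399) = -88*(-193) = 16984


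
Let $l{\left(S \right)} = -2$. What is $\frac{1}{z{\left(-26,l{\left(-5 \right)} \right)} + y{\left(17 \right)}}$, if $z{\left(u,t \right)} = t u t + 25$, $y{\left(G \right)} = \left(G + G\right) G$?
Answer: $\frac{1}{499} \approx 0.002004$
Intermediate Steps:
$y{\left(G \right)} = 2 G^{2}$ ($y{\left(G \right)} = 2 G G = 2 G^{2}$)
$z{\left(u,t \right)} = 25 + u t^{2}$ ($z{\left(u,t \right)} = u t^{2} + 25 = 25 + u t^{2}$)
$\frac{1}{z{\left(-26,l{\left(-5 \right)} \right)} + y{\left(17 \right)}} = \frac{1}{\left(25 - 26 \left(-2\right)^{2}\right) + 2 \cdot 17^{2}} = \frac{1}{\left(25 - 104\right) + 2 \cdot 289} = \frac{1}{\left(25 - 104\right) + 578} = \frac{1}{-79 + 578} = \frac{1}{499}$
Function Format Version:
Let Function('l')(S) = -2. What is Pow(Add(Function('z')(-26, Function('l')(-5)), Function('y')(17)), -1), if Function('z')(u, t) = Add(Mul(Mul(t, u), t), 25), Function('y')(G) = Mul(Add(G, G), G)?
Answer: Rational(1, 499) ≈ 0.0020040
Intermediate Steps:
Function('y')(G) = Mul(2, Pow(G, 2)) (Function('y')(G) = Mul(Mul(2, G), G) = Mul(2, Pow(G, 2)))
Function('z')(u, t) = Add(25, Mul(u, Pow(t, 2))) (Function('z')(u, t) = Add(Mul(u, Pow(t, 2)), 25) = Add(25, Mul(u, Pow(t, 2))))
Pow(Add(Function('z')(-26, Function('l')(-5)), Function('y')(17)), -1) = Pow(Add(Add(25, Mul(-26, Pow(-2, 2))), Mul(2, Pow(17, 2))), -1) = Pow(Add(Add(25, Mul(-26, 4)), Mul(2, 289)), -1) = Pow(Add(Add(25, -104), 578), -1) = Pow(Add(-79, 578), -1) = Pow(499, -1) = Rational(1, 499)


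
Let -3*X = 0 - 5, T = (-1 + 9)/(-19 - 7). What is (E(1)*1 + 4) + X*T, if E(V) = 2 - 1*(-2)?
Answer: 292/39 ≈ 7.4872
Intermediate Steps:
E(V) = 4 (E(V) = 2 + 2 = 4)
T = -4/13 (T = 8/(-26) = 8*(-1/26) = -4/13 ≈ -0.30769)
X = 5/3 (X = -(0 - 5)/3 = -⅓*(-5) = 5/3 ≈ 1.6667)
(E(1)*1 + 4) + X*T = (4*1 + 4) + (5/3)*(-4/13) = (4 + 4) - 20/39 = 8 - 20/39 = 292/39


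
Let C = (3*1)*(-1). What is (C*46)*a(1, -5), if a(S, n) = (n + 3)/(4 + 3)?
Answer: 276/7 ≈ 39.429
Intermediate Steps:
a(S, n) = 3/7 + n/7 (a(S, n) = (3 + n)/7 = (3 + n)*(1/7) = 3/7 + n/7)
C = -3 (C = 3*(-1) = -3)
(C*46)*a(1, -5) = (-3*46)*(3/7 + (1/7)*(-5)) = -138*(3/7 - 5/7) = -138*(-2/7) = 276/7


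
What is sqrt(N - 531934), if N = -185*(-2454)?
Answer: 2*I*sqrt(19486) ≈ 279.18*I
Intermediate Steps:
N = 453990
sqrt(N - 531934) = sqrt(453990 - 531934) = sqrt(-77944) = 2*I*sqrt(19486)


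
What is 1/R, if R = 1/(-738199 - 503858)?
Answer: -1242057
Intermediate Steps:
R = -1/1242057 (R = 1/(-1242057) = -1/1242057 ≈ -8.0512e-7)
1/R = 1/(-1/1242057) = -1242057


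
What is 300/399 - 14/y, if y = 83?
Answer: 6438/11039 ≈ 0.58321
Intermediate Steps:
300/399 - 14/y = 300/399 - 14/83 = 300*(1/399) - 14*1/83 = 100/133 - 14/83 = 6438/11039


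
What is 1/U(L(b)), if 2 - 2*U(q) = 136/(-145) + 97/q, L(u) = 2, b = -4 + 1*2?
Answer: -580/13213 ≈ -0.043896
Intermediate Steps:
b = -2 (b = -4 + 2 = -2)
U(q) = 213/145 - 97/(2*q) (U(q) = 1 - (136/(-145) + 97/q)/2 = 1 - (136*(-1/145) + 97/q)/2 = 1 - (-136/145 + 97/q)/2 = 1 + (68/145 - 97/(2*q)) = 213/145 - 97/(2*q))
1/U(L(b)) = 1/((1/290)*(-14065 + 426*2)/2) = 1/((1/290)*(½)*(-14065 + 852)) = 1/((1/290)*(½)*(-13213)) = 1/(-13213/580) = -580/13213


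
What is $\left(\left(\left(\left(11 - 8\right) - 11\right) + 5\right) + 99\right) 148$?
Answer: $14208$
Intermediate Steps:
$\left(\left(\left(\left(11 - 8\right) - 11\right) + 5\right) + 99\right) 148 = \left(\left(\left(3 - 11\right) + 5\right) + 99\right) 148 = \left(\left(-8 + 5\right) + 99\right) 148 = \left(-3 + 99\right) 148 = 96 \cdot 148 = 14208$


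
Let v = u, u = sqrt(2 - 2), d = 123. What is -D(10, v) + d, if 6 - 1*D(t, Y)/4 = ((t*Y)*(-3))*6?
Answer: 99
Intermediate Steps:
u = 0 (u = sqrt(0) = 0)
v = 0
D(t, Y) = 24 + 72*Y*t (D(t, Y) = 24 - 4*(t*Y)*(-3)*6 = 24 - 4*(Y*t)*(-3)*6 = 24 - 4*(-3*Y*t)*6 = 24 - (-72)*Y*t = 24 + 72*Y*t)
-D(10, v) + d = -(24 + 72*0*10) + 123 = -(24 + 0) + 123 = -1*24 + 123 = -24 + 123 = 99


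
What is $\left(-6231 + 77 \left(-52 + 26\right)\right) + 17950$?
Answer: $9717$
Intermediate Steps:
$\left(-6231 + 77 \left(-52 + 26\right)\right) + 17950 = \left(-6231 + 77 \left(-26\right)\right) + 17950 = \left(-6231 - 2002\right) + 17950 = -8233 + 17950 = 9717$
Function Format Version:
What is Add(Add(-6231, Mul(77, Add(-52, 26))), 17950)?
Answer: 9717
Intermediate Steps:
Add(Add(-6231, Mul(77, Add(-52, 26))), 17950) = Add(Add(-6231, Mul(77, -26)), 17950) = Add(Add(-6231, -2002), 17950) = Add(-8233, 17950) = 9717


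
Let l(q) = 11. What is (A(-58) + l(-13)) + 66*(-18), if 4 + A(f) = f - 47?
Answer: -1286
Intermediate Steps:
A(f) = -51 + f (A(f) = -4 + (f - 47) = -4 + (-47 + f) = -51 + f)
(A(-58) + l(-13)) + 66*(-18) = ((-51 - 58) + 11) + 66*(-18) = (-109 + 11) - 1188 = -98 - 1188 = -1286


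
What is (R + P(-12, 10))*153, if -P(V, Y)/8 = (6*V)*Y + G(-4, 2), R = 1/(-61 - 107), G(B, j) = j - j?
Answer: 49351629/56 ≈ 8.8128e+5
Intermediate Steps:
G(B, j) = 0
R = -1/168 (R = 1/(-168) = -1/168 ≈ -0.0059524)
P(V, Y) = -48*V*Y (P(V, Y) = -8*((6*V)*Y + 0) = -8*(6*V*Y + 0) = -48*V*Y)
(R + P(-12, 10))*153 = (-1/168 - 48*(-12)*10)*153 = (-1/168 + 5760)*153 = (967679/168)*153 = 49351629/56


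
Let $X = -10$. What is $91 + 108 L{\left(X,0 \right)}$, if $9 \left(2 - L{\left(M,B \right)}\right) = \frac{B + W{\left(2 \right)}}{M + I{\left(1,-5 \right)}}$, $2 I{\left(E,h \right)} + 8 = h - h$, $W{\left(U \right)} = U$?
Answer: $\frac{2161}{7} \approx 308.71$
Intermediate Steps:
$I{\left(E,h \right)} = -4$ ($I{\left(E,h \right)} = -4 + \frac{h - h}{2} = -4 + \frac{1}{2} \cdot 0 = -4 + 0 = -4$)
$L{\left(M,B \right)} = 2 - \frac{2 + B}{9 \left(-4 + M\right)}$ ($L{\left(M,B \right)} = 2 - \frac{\left(B + 2\right) \frac{1}{M - 4}}{9} = 2 - \frac{\left(2 + B\right) \frac{1}{-4 + M}}{9} = 2 - \frac{\frac{1}{-4 + M} \left(2 + B\right)}{9} = 2 - \frac{2 + B}{9 \left(-4 + M\right)}$)
$91 + 108 L{\left(X,0 \right)} = 91 + 108 \frac{-74 - 0 + 18 \left(-10\right)}{9 \left(-4 - 10\right)} = 91 + 108 \frac{-74 + 0 - 180}{9 \left(-14\right)} = 91 + 108 \cdot \frac{1}{9} \left(- \frac{1}{14}\right) \left(-254\right) = 91 + 108 \cdot \frac{127}{63} = 91 + \frac{1524}{7} = \frac{2161}{7}$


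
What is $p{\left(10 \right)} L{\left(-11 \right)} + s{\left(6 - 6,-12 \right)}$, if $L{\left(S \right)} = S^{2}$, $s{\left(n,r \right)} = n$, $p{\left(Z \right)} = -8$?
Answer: $-968$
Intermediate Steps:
$p{\left(10 \right)} L{\left(-11 \right)} + s{\left(6 - 6,-12 \right)} = - 8 \left(-11\right)^{2} + \left(6 - 6\right) = \left(-8\right) 121 + 0 = -968 + 0 = -968$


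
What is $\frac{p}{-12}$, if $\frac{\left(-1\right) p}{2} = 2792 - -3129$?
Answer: $\frac{5921}{6} \approx 986.83$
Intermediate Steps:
$p = -11842$ ($p = - 2 \left(2792 - -3129\right) = - 2 \left(2792 + 3129\right) = \left(-2\right) 5921 = -11842$)
$\frac{p}{-12} = - \frac{11842}{-12} = \left(-11842\right) \left(- \frac{1}{12}\right) = \frac{5921}{6}$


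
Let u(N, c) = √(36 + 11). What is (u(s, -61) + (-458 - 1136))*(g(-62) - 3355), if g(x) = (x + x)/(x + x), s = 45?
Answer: 5346276 - 3354*√47 ≈ 5.3233e+6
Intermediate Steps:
u(N, c) = √47
g(x) = 1 (g(x) = (2*x)/((2*x)) = (2*x)*(1/(2*x)) = 1)
(u(s, -61) + (-458 - 1136))*(g(-62) - 3355) = (√47 + (-458 - 1136))*(1 - 3355) = (√47 - 1594)*(-3354) = (-1594 + √47)*(-3354) = 5346276 - 3354*√47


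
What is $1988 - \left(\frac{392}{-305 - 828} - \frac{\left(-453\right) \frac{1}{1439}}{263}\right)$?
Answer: $\frac{852585902523}{428791781} \approx 1988.3$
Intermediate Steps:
$1988 - \left(\frac{392}{-305 - 828} - \frac{\left(-453\right) \frac{1}{1439}}{263}\right) = 1988 + \left(- \frac{392}{-1133} + \left(-453\right) \frac{1}{1439} \cdot \frac{1}{263}\right) = 1988 - - \frac{147841895}{428791781} = 1988 + \left(\frac{392}{1133} - \frac{453}{378457}\right) = 1988 + \frac{147841895}{428791781} = \frac{852585902523}{428791781}$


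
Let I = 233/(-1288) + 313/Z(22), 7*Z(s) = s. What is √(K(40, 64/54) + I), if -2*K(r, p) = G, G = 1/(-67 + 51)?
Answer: √19961064970/14168 ≈ 9.9720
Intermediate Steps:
Z(s) = s/7
G = -1/16 (G = 1/(-16) = -1/16 ≈ -0.062500)
K(r, p) = 1/32 (K(r, p) = -½*(-1/16) = 1/32)
I = 1408441/14168 (I = 233/(-1288) + 313/(((⅐)*22)) = 233*(-1/1288) + 313/(22/7) = -233/1288 + 313*(7/22) = -233/1288 + 2191/22 = 1408441/14168 ≈ 99.410)
√(K(40, 64/54) + I) = √(1/32 + 1408441/14168) = √(5635535/56672) = √19961064970/14168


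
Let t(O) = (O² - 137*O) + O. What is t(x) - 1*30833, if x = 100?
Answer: -34433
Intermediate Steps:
t(O) = O² - 136*O
t(x) - 1*30833 = 100*(-136 + 100) - 1*30833 = 100*(-36) - 30833 = -3600 - 30833 = -34433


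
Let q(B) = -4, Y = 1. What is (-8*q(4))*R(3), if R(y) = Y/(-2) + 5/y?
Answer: 112/3 ≈ 37.333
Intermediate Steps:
R(y) = -½ + 5/y (R(y) = 1/(-2) + 5/y = 1*(-½) + 5/y = -½ + 5/y)
(-8*q(4))*R(3) = (-8*(-4))*((½)*(10 - 1*3)/3) = 32*((½)*(⅓)*(10 - 3)) = 32*((½)*(⅓)*7) = 32*(7/6) = 112/3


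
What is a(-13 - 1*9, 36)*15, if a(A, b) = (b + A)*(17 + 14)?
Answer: 6510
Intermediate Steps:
a(A, b) = 31*A + 31*b (a(A, b) = (A + b)*31 = 31*A + 31*b)
a(-13 - 1*9, 36)*15 = (31*(-13 - 1*9) + 31*36)*15 = (31*(-13 - 9) + 1116)*15 = (31*(-22) + 1116)*15 = (-682 + 1116)*15 = 434*15 = 6510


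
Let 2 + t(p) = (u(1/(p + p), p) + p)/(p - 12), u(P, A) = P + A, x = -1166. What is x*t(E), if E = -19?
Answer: 531113/589 ≈ 901.72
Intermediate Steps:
u(P, A) = A + P
t(p) = -2 + (1/(2*p) + 2*p)/(-12 + p) (t(p) = -2 + ((p + 1/(p + p)) + p)/(p - 12) = -2 + ((p + 1/(2*p)) + p)/(-12 + p) = -2 + (1/(2*p) + 2*p)/(-12 + p))
x*t(E) = -583*(1 + 48*(-19))/((-19)*(-12 - 19)) = -583*(-1)*(1 - 912)/(19*(-31)) = -583*(-1)*(-1)*(-911)/(19*31) = -1166*(-911/1178) = 531113/589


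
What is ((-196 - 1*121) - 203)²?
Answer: 270400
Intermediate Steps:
((-196 - 1*121) - 203)² = ((-196 - 121) - 203)² = (-317 - 203)² = (-520)² = 270400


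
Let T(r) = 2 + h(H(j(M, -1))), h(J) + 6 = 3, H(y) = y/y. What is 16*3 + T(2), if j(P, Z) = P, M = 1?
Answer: 47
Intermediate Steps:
H(y) = 1
h(J) = -3 (h(J) = -6 + 3 = -3)
T(r) = -1 (T(r) = 2 - 3 = -1)
16*3 + T(2) = 16*3 - 1 = 48 - 1 = 47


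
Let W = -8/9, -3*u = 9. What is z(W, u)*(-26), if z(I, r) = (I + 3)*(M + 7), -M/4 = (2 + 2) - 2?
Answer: 494/9 ≈ 54.889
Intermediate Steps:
u = -3 (u = -1/3*9 = -3)
W = -8/9 (W = -8*1/9 = -8/9 ≈ -0.88889)
M = -8 (M = -4*((2 + 2) - 2) = -4*(4 - 2) = -4*2 = -8)
z(I, r) = -3 - I (z(I, r) = (I + 3)*(-8 + 7) = (3 + I)*(-1) = -3 - I)
z(W, u)*(-26) = (-3 - 1*(-8/9))*(-26) = (-3 + 8/9)*(-26) = -19/9*(-26) = 494/9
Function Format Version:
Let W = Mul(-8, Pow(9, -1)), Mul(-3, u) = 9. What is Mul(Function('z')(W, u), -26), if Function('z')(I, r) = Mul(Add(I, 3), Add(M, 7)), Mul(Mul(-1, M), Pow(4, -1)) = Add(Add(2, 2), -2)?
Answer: Rational(494, 9) ≈ 54.889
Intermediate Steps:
u = -3 (u = Mul(Rational(-1, 3), 9) = -3)
W = Rational(-8, 9) (W = Mul(-8, Rational(1, 9)) = Rational(-8, 9) ≈ -0.88889)
M = -8 (M = Mul(-4, Add(Add(2, 2), -2)) = Mul(-4, Add(4, -2)) = Mul(-4, 2) = -8)
Function('z')(I, r) = Add(-3, Mul(-1, I)) (Function('z')(I, r) = Mul(Add(I, 3), Add(-8, 7)) = Mul(Add(3, I), -1) = Add(-3, Mul(-1, I)))
Mul(Function('z')(W, u), -26) = Mul(Add(-3, Mul(-1, Rational(-8, 9))), -26) = Mul(Add(-3, Rational(8, 9)), -26) = Mul(Rational(-19, 9), -26) = Rational(494, 9)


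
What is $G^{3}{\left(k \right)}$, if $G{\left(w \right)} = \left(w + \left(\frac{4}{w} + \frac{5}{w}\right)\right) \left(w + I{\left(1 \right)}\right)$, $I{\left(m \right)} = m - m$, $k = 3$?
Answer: $5832$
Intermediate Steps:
$I{\left(m \right)} = 0$
$G{\left(w \right)} = w \left(w + \frac{9}{w}\right)$ ($G{\left(w \right)} = \left(w + \left(\frac{4}{w} + \frac{5}{w}\right)\right) \left(w + 0\right) = \left(w + \frac{9}{w}\right) w = w \left(w + \frac{9}{w}\right)$)
$G^{3}{\left(k \right)} = \left(9 + 3^{2}\right)^{3} = \left(9 + 9\right)^{3} = 18^{3} = 5832$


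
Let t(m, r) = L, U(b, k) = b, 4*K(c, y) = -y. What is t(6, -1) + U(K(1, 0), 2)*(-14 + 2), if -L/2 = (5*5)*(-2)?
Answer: 100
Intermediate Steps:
K(c, y) = -y/4 (K(c, y) = (-y)/4 = -y/4)
L = 100 (L = -2*5*5*(-2) = -50*(-2) = -2*(-50) = 100)
t(m, r) = 100
t(6, -1) + U(K(1, 0), 2)*(-14 + 2) = 100 + (-¼*0)*(-14 + 2) = 100 + 0*(-12) = 100 + 0 = 100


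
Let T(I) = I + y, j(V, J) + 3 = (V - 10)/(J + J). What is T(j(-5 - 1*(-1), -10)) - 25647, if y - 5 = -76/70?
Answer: -1795177/70 ≈ -25645.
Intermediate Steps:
j(V, J) = -3 + (-10 + V)/(2*J) (j(V, J) = -3 + (V - 10)/(J + J) = -3 + (-10 + V)/((2*J)) = -3 + (-10 + V)*(1/(2*J)) = -3 + (-10 + V)/(2*J))
y = 137/35 (y = 5 - 76/70 = 5 - 76*1/70 = 5 - 38/35 = 137/35 ≈ 3.9143)
T(I) = 137/35 + I (T(I) = I + 137/35 = 137/35 + I)
T(j(-5 - 1*(-1), -10)) - 25647 = (137/35 + (½)*(-10 + (-5 - 1*(-1)) - 6*(-10))/(-10)) - 25647 = (137/35 + (½)*(-⅒)*(-10 + (-5 + 1) + 60)) - 25647 = (137/35 + (½)*(-⅒)*(-10 - 4 + 60)) - 25647 = (137/35 + (½)*(-⅒)*46) - 25647 = (137/35 - 23/10) - 25647 = 113/70 - 25647 = -1795177/70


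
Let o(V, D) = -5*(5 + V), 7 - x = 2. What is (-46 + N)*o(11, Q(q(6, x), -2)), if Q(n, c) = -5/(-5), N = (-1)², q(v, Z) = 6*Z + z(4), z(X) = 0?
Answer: 3600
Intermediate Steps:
x = 5 (x = 7 - 1*2 = 7 - 2 = 5)
q(v, Z) = 6*Z (q(v, Z) = 6*Z + 0 = 6*Z)
N = 1
Q(n, c) = 1 (Q(n, c) = -5*(-⅕) = 1)
o(V, D) = -25 - 5*V
(-46 + N)*o(11, Q(q(6, x), -2)) = (-46 + 1)*(-25 - 5*11) = -45*(-25 - 55) = -45*(-80) = 3600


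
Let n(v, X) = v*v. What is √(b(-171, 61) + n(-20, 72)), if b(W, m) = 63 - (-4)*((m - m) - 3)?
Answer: √451 ≈ 21.237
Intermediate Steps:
n(v, X) = v²
b(W, m) = 51 (b(W, m) = 63 - (-4)*(0 - 3) = 63 - (-4)*(-3) = 63 - 1*12 = 63 - 12 = 51)
√(b(-171, 61) + n(-20, 72)) = √(51 + (-20)²) = √(51 + 400) = √451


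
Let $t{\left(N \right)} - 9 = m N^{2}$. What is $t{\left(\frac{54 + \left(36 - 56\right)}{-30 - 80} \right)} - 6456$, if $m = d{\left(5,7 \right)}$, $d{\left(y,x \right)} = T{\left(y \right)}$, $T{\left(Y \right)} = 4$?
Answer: $- \frac{19501019}{3025} \approx -6446.6$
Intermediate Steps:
$d{\left(y,x \right)} = 4$
$m = 4$
$t{\left(N \right)} = 9 + 4 N^{2}$
$t{\left(\frac{54 + \left(36 - 56\right)}{-30 - 80} \right)} - 6456 = \left(9 + 4 \left(\frac{54 + \left(36 - 56\right)}{-30 - 80}\right)^{2}\right) - 6456 = \left(9 + 4 \left(\frac{54 + \left(36 - 56\right)}{-110}\right)^{2}\right) - 6456 = \left(9 + 4 \left(\left(54 - 20\right) \left(- \frac{1}{110}\right)\right)^{2}\right) - 6456 = \left(9 + 4 \left(34 \left(- \frac{1}{110}\right)\right)^{2}\right) - 6456 = \left(9 + 4 \left(- \frac{17}{55}\right)^{2}\right) - 6456 = \left(9 + 4 \cdot \frac{289}{3025}\right) - 6456 = \left(9 + \frac{1156}{3025}\right) - 6456 = \frac{28381}{3025} - 6456 = - \frac{19501019}{3025}$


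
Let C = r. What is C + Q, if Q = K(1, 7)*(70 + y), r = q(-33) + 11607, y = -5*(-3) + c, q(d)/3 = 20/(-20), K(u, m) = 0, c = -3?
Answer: 11604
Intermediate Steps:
q(d) = -3 (q(d) = 3*(20/(-20)) = 3*(20*(-1/20)) = 3*(-1) = -3)
y = 12 (y = -5*(-3) - 3 = 15 - 3 = 12)
r = 11604 (r = -3 + 11607 = 11604)
C = 11604
Q = 0 (Q = 0*(70 + 12) = 0*82 = 0)
C + Q = 11604 + 0 = 11604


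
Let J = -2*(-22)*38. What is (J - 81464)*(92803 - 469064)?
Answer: 30022617712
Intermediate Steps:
J = 1672 (J = 44*38 = 1672)
(J - 81464)*(92803 - 469064) = (1672 - 81464)*(92803 - 469064) = -79792*(-376261) = 30022617712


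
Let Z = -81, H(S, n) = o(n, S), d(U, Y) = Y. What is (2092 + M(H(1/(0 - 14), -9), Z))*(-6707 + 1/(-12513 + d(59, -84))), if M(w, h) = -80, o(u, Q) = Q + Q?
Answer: -169990016960/12597 ≈ -1.3494e+7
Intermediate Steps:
o(u, Q) = 2*Q
H(S, n) = 2*S
(2092 + M(H(1/(0 - 14), -9), Z))*(-6707 + 1/(-12513 + d(59, -84))) = (2092 - 80)*(-6707 + 1/(-12513 - 84)) = 2012*(-6707 + 1/(-12597)) = 2012*(-6707 - 1/12597) = 2012*(-84488080/12597) = -169990016960/12597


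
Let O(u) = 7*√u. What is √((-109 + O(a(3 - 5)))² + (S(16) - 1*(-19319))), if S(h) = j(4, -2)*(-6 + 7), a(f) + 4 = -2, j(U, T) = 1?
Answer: √(30907 - 1526*I*√6) ≈ 176.12 - 10.612*I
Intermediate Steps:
a(f) = -6 (a(f) = -4 - 2 = -6)
S(h) = 1 (S(h) = 1*(-6 + 7) = 1*1 = 1)
√((-109 + O(a(3 - 5)))² + (S(16) - 1*(-19319))) = √((-109 + 7*√(-6))² + (1 - 1*(-19319))) = √((-109 + 7*(I*√6))² + (1 + 19319)) = √((-109 + 7*I*√6)² + 19320) = √(19320 + (-109 + 7*I*√6)²)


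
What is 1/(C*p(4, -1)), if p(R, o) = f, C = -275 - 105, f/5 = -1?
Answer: 1/1900 ≈ 0.00052632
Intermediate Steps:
f = -5 (f = 5*(-1) = -5)
C = -380
p(R, o) = -5
1/(C*p(4, -1)) = 1/(-380*(-5)) = 1/1900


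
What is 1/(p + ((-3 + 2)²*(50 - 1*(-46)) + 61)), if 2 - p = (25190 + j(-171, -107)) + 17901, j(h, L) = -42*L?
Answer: -1/47426 ≈ -2.1085e-5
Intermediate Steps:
p = -47583 (p = 2 - ((25190 - 42*(-107)) + 17901) = 2 - ((25190 + 4494) + 17901) = 2 - (29684 + 17901) = 2 - 1*47585 = 2 - 47585 = -47583)
1/(p + ((-3 + 2)²*(50 - 1*(-46)) + 61)) = 1/(-47583 + ((-3 + 2)²*(50 - 1*(-46)) + 61)) = 1/(-47583 + ((-1)²*(50 + 46) + 61)) = 1/(-47583 + (1*96 + 61)) = 1/(-47583 + (96 + 61)) = 1/(-47583 + 157) = 1/(-47426) = -1/47426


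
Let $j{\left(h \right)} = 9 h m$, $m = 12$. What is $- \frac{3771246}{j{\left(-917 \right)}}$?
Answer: $\frac{628541}{16506} \approx 38.08$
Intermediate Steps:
$j{\left(h \right)} = 108 h$ ($j{\left(h \right)} = 9 h 12 = 108 h$)
$- \frac{3771246}{j{\left(-917 \right)}} = - \frac{3771246}{108 \left(-917\right)} = - \frac{3771246}{-99036} = \left(-3771246\right) \left(- \frac{1}{99036}\right) = \frac{628541}{16506}$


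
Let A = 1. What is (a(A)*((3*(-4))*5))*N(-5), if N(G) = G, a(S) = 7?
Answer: 2100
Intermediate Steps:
(a(A)*((3*(-4))*5))*N(-5) = (7*((3*(-4))*5))*(-5) = (7*(-12*5))*(-5) = (7*(-60))*(-5) = -420*(-5) = 2100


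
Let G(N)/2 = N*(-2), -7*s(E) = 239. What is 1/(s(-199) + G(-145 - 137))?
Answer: 7/7657 ≈ 0.00091420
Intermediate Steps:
s(E) = -239/7 (s(E) = -⅐*239 = -239/7)
G(N) = -4*N (G(N) = 2*(N*(-2)) = 2*(-2*N) = -4*N)
1/(s(-199) + G(-145 - 137)) = 1/(-239/7 - 4*(-145 - 137)) = 1/(-239/7 - 4*(-282)) = 1/(-239/7 + 1128) = 1/(7657/7) = 7/7657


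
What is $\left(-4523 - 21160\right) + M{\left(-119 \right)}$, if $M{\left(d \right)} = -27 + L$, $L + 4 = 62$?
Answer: $-25652$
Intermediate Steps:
$L = 58$ ($L = -4 + 62 = 58$)
$M{\left(d \right)} = 31$ ($M{\left(d \right)} = -27 + 58 = 31$)
$\left(-4523 - 21160\right) + M{\left(-119 \right)} = \left(-4523 - 21160\right) + 31 = -25683 + 31 = -25652$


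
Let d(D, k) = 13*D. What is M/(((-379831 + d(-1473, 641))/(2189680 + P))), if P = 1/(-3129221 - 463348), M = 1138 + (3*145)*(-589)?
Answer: 2006582730808914763/1433363179620 ≈ 1.3999e+6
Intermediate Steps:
M = -255077 (M = 1138 + 435*(-589) = 1138 - 256215 = -255077)
P = -1/3592569 (P = 1/(-3592569) = -1/3592569 ≈ -2.7835e-7)
M/(((-379831 + d(-1473, 641))/(2189680 + P))) = -255077*(2189680 - 1/3592569)/(-379831 + 13*(-1473)) = -255077*7866576487919/(3592569*(-379831 - 19149)) = -255077/((-398980*3592569/7866576487919)) = -255077/(-1433363179620/7866576487919) = -255077*(-7866576487919/1433363179620) = 2006582730808914763/1433363179620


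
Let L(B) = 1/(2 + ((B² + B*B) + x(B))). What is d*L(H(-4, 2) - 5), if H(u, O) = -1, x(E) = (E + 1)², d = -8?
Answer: -8/99 ≈ -0.080808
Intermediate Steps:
x(E) = (1 + E)²
L(B) = 1/(2 + (1 + B)² + 2*B²) (L(B) = 1/(2 + ((B² + B*B) + (1 + B)²)) = 1/(2 + ((B² + B²) + (1 + B)²)) = 1/(2 + (2*B² + (1 + B)²)) = 1/(2 + ((1 + B)² + 2*B²)) = 1/(2 + (1 + B)² + 2*B²))
d*L(H(-4, 2) - 5) = -8/(3 + 2*(-1 - 5) + 3*(-1 - 5)²) = -8/(3 + 2*(-6) + 3*(-6)²) = -8/(3 - 12 + 3*36) = -8/(3 - 12 + 108) = -8/99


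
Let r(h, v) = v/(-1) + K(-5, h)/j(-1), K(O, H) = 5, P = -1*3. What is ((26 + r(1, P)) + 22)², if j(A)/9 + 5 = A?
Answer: 7557001/2916 ≈ 2591.6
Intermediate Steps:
P = -3
j(A) = -45 + 9*A
r(h, v) = -5/54 - v (r(h, v) = v/(-1) + 5/(-45 + 9*(-1)) = v*(-1) + 5/(-45 - 9) = -v + 5/(-54) = -v + 5*(-1/54) = -v - 5/54 = -5/54 - v)
((26 + r(1, P)) + 22)² = ((26 + (-5/54 - 1*(-3))) + 22)² = ((26 + (-5/54 + 3)) + 22)² = ((26 + 157/54) + 22)² = (1561/54 + 22)² = (2749/54)² = 7557001/2916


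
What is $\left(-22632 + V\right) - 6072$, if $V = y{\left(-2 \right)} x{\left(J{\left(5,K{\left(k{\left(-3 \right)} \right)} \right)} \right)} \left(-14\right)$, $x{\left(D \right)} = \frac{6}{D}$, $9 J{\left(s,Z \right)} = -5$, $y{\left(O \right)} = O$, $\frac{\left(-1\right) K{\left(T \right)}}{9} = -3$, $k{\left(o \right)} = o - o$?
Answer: $- \frac{145032}{5} \approx -29006.0$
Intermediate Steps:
$k{\left(o \right)} = 0$
$K{\left(T \right)} = 27$ ($K{\left(T \right)} = \left(-9\right) \left(-3\right) = 27$)
$J{\left(s,Z \right)} = - \frac{5}{9}$ ($J{\left(s,Z \right)} = \frac{1}{9} \left(-5\right) = - \frac{5}{9}$)
$V = - \frac{1512}{5}$ ($V = - 2 \frac{6}{- \frac{5}{9}} \left(-14\right) = - 2 \cdot 6 \left(- \frac{9}{5}\right) \left(-14\right) = \left(-2\right) \left(- \frac{54}{5}\right) \left(-14\right) = \frac{108}{5} \left(-14\right) = - \frac{1512}{5} \approx -302.4$)
$\left(-22632 + V\right) - 6072 = \left(-22632 - \frac{1512}{5}\right) - 6072 = - \frac{114672}{5} - 6072 = - \frac{145032}{5}$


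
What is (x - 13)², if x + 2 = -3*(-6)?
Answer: 9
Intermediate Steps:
x = 16 (x = -2 - 3*(-6) = -2 + 18 = 16)
(x - 13)² = (16 - 13)² = 3² = 9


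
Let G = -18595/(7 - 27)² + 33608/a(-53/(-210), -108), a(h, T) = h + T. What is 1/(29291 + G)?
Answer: 1810160/52372632347 ≈ 3.4563e-5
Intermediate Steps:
a(h, T) = T + h
G = -648764213/1810160 (G = -18595/(7 - 27)² + 33608/(-108 - 53/(-210)) = -18595/((-20)²) + 33608/(-108 - 53*(-1/210)) = -18595/400 + 33608/(-108 + 53/210) = -18595*1/400 + 33608/(-22627/210) = -3719/80 + 33608*(-210/22627) = -3719/80 - 7057680/22627 = -648764213/1810160 ≈ -358.40)
1/(29291 + G) = 1/(29291 - 648764213/1810160) = 1/(52372632347/1810160) = 1810160/52372632347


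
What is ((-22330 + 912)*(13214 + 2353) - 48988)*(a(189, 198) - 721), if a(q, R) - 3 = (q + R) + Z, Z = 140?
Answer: 63691431854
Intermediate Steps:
a(q, R) = 143 + R + q (a(q, R) = 3 + ((q + R) + 140) = 3 + ((R + q) + 140) = 3 + (140 + R + q) = 143 + R + q)
((-22330 + 912)*(13214 + 2353) - 48988)*(a(189, 198) - 721) = ((-22330 + 912)*(13214 + 2353) - 48988)*((143 + 198 + 189) - 721) = (-21418*15567 - 48988)*(530 - 721) = (-333414006 - 48988)*(-191) = -333462994*(-191) = 63691431854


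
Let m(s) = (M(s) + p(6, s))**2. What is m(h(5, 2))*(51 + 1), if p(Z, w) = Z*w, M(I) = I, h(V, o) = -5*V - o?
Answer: 1857492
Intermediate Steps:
h(V, o) = -o - 5*V
m(s) = 49*s**2 (m(s) = (s + 6*s)**2 = (7*s)**2 = 49*s**2)
m(h(5, 2))*(51 + 1) = (49*(-1*2 - 5*5)**2)*(51 + 1) = (49*(-2 - 25)**2)*52 = (49*(-27)**2)*52 = (49*729)*52 = 35721*52 = 1857492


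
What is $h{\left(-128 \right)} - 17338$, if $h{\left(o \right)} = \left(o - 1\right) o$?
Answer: $-826$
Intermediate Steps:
$h{\left(o \right)} = o \left(-1 + o\right)$ ($h{\left(o \right)} = \left(-1 + o\right) o = o \left(-1 + o\right)$)
$h{\left(-128 \right)} - 17338 = - 128 \left(-1 - 128\right) - 17338 = \left(-128\right) \left(-129\right) - 17338 = 16512 - 17338 = -826$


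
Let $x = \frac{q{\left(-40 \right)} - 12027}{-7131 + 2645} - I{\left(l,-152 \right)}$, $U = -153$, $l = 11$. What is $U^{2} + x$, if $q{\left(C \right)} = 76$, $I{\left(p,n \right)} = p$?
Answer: $\frac{104975379}{4486} \approx 23401.0$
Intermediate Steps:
$x = - \frac{37395}{4486}$ ($x = \frac{76 - 12027}{-7131 + 2645} - 11 = - \frac{11951}{-4486} - 11 = \left(-11951\right) \left(- \frac{1}{4486}\right) - 11 = \frac{11951}{4486} - 11 = - \frac{37395}{4486} \approx -8.3359$)
$U^{2} + x = \left(-153\right)^{2} - \frac{37395}{4486} = 23409 - \frac{37395}{4486} = \frac{104975379}{4486}$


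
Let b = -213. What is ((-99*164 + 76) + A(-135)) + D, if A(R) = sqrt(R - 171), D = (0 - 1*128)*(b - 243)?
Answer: 42208 + 3*I*sqrt(34) ≈ 42208.0 + 17.493*I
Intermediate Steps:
D = 58368 (D = (0 - 1*128)*(-213 - 243) = (0 - 128)*(-456) = -128*(-456) = 58368)
A(R) = sqrt(-171 + R)
((-99*164 + 76) + A(-135)) + D = ((-99*164 + 76) + sqrt(-171 - 135)) + 58368 = ((-16236 + 76) + sqrt(-306)) + 58368 = (-16160 + 3*I*sqrt(34)) + 58368 = 42208 + 3*I*sqrt(34)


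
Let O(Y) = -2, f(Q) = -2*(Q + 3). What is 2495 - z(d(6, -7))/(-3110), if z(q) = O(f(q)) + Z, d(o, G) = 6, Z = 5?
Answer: 7759453/3110 ≈ 2495.0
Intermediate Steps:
f(Q) = -6 - 2*Q (f(Q) = -2*(3 + Q) = -6 - 2*Q)
z(q) = 3 (z(q) = -2 + 5 = 3)
2495 - z(d(6, -7))/(-3110) = 2495 - 3/(-3110) = 2495 - 3*(-1)/3110 = 2495 - 1*(-3/3110) = 2495 + 3/3110 = 7759453/3110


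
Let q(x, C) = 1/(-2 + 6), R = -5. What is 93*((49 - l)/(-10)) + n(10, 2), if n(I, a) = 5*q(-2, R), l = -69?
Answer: -21923/20 ≈ -1096.2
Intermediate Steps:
q(x, C) = 1/4
n(I, a) = 5/4 (n(I, a) = 5*(1/4) = 5/4)
93*((49 - l)/(-10)) + n(10, 2) = 93*((49 - 1*(-69))/(-10)) + 5/4 = 93*((49 + 69)*(-1/10)) + 5/4 = 93*(118*(-1/10)) + 5/4 = 93*(-59/5) + 5/4 = -5487/5 + 5/4 = -21923/20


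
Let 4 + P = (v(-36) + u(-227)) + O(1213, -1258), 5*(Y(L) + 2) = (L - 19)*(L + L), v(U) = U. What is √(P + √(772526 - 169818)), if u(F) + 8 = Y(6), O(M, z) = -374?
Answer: √(-11380 + 50*√150677)/5 ≈ 17.920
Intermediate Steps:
Y(L) = -2 + 2*L*(-19 + L)/5 (Y(L) = -2 + ((L - 19)*(L + L))/5 = -2 + ((-19 + L)*(2*L))/5 = -2 + (2*L*(-19 + L))/5 = -2 + 2*L*(-19 + L)/5)
u(F) = -206/5 (u(F) = -8 + (-2 - 38/5*6 + (⅖)*6²) = -8 + (-2 - 228/5 + (⅖)*36) = -8 + (-2 - 228/5 + 72/5) = -8 - 166/5 = -206/5)
P = -2276/5 (P = -4 + ((-36 - 206/5) - 374) = -4 + (-386/5 - 374) = -4 - 2256/5 = -2276/5 ≈ -455.20)
√(P + √(772526 - 169818)) = √(-2276/5 + √(772526 - 169818)) = √(-2276/5 + √602708) = √(-2276/5 + 2*√150677)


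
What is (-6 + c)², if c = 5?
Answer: 1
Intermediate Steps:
(-6 + c)² = (-6 + 5)² = (-1)² = 1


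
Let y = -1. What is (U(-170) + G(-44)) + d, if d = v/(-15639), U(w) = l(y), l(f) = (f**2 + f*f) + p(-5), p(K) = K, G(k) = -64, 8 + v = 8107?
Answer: -81224/1203 ≈ -67.518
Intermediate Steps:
v = 8099 (v = -8 + 8107 = 8099)
l(f) = -5 + 2*f**2 (l(f) = (f**2 + f*f) - 5 = (f**2 + f**2) - 5 = 2*f**2 - 5 = -5 + 2*f**2)
U(w) = -3 (U(w) = -5 + 2*(-1)**2 = -5 + 2*1 = -5 + 2 = -3)
d = -623/1203 (d = 8099/(-15639) = 8099*(-1/15639) = -623/1203 ≈ -0.51787)
(U(-170) + G(-44)) + d = (-3 - 64) - 623/1203 = -67 - 623/1203 = -81224/1203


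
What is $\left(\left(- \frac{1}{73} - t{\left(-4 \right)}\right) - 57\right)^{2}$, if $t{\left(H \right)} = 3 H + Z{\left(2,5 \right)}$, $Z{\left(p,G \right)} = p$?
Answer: $\frac{11778624}{5329} \approx 2210.3$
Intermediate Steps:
$t{\left(H \right)} = 2 + 3 H$ ($t{\left(H \right)} = 3 H + 2 = 2 + 3 H$)
$\left(\left(- \frac{1}{73} - t{\left(-4 \right)}\right) - 57\right)^{2} = \left(\left(- \frac{1}{73} - \left(2 + 3 \left(-4\right)\right)\right) - 57\right)^{2} = \left(\left(\left(-1\right) \frac{1}{73} - \left(2 - 12\right)\right) - 57\right)^{2} = \left(\left(- \frac{1}{73} - -10\right) - 57\right)^{2} = \left(\left(- \frac{1}{73} + 10\right) - 57\right)^{2} = \left(\frac{729}{73} - 57\right)^{2} = \left(- \frac{3432}{73}\right)^{2} = \frac{11778624}{5329}$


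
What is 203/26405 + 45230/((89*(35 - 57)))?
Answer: -596950338/25850495 ≈ -23.092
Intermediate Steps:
203/26405 + 45230/((89*(35 - 57))) = 203*(1/26405) + 45230/((89*(-22))) = 203/26405 + 45230/(-1958) = 203/26405 + 45230*(-1/1958) = 203/26405 - 22615/979 = -596950338/25850495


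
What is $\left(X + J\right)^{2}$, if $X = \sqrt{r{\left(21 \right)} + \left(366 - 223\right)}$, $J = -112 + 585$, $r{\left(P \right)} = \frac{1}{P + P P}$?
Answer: $\frac{\left(218526 + \sqrt{30522954}\right)^{2}}{213444} \approx 2.3518 \cdot 10^{5}$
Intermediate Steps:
$r{\left(P \right)} = \frac{1}{P + P^{2}}$
$J = 473$
$X = \frac{\sqrt{30522954}}{462}$ ($X = \sqrt{\frac{1}{21 \left(1 + 21\right)} + \left(366 - 223\right)} = \sqrt{\frac{1}{21 \cdot 22} + \left(366 - 223\right)} = \sqrt{\frac{1}{21} \cdot \frac{1}{22} + 143} = \sqrt{\frac{1}{462} + 143} = \sqrt{\frac{66067}{462}} = \frac{\sqrt{30522954}}{462} \approx 11.958$)
$\left(X + J\right)^{2} = \left(\frac{\sqrt{30522954}}{462} + 473\right)^{2} = \left(473 + \frac{\sqrt{30522954}}{462}\right)^{2}$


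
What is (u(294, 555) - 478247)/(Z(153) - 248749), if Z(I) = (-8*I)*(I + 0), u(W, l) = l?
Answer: 477692/436021 ≈ 1.0956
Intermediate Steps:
Z(I) = -8*I² (Z(I) = (-8*I)*I = -8*I²)
(u(294, 555) - 478247)/(Z(153) - 248749) = (555 - 478247)/(-8*153² - 248749) = -477692/(-8*23409 - 248749) = -477692/(-187272 - 248749) = -477692/(-436021) = -477692*(-1/436021) = 477692/436021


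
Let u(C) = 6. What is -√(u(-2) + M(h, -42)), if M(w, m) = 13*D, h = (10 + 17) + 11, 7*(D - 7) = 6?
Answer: -√5299/7 ≈ -10.399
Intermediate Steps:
D = 55/7 (D = 7 + (⅐)*6 = 7 + 6/7 = 55/7 ≈ 7.8571)
h = 38 (h = 27 + 11 = 38)
M(w, m) = 715/7 (M(w, m) = 13*(55/7) = 715/7)
-√(u(-2) + M(h, -42)) = -√(6 + 715/7) = -√(757/7) = -√5299/7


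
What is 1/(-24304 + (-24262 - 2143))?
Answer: -1/50709 ≈ -1.9720e-5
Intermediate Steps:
1/(-24304 + (-24262 - 2143)) = 1/(-24304 - 26405) = 1/(-50709) = -1/50709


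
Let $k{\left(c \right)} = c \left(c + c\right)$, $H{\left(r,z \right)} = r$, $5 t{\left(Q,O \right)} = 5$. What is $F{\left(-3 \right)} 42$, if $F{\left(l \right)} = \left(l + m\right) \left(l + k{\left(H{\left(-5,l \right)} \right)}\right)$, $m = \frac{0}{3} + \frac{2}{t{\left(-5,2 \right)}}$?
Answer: $-1974$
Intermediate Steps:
$t{\left(Q,O \right)} = 1$ ($t{\left(Q,O \right)} = \frac{1}{5} \cdot 5 = 1$)
$k{\left(c \right)} = 2 c^{2}$ ($k{\left(c \right)} = c 2 c = 2 c^{2}$)
$m = 2$ ($m = \frac{0}{3} + \frac{2}{1} = 0 \cdot \frac{1}{3} + 2 \cdot 1 = 0 + 2 = 2$)
$F{\left(l \right)} = \left(2 + l\right) \left(50 + l\right)$ ($F{\left(l \right)} = \left(l + 2\right) \left(l + 2 \left(-5\right)^{2}\right) = \left(2 + l\right) \left(l + 2 \cdot 25\right) = \left(2 + l\right) \left(l + 50\right) = \left(2 + l\right) \left(50 + l\right)$)
$F{\left(-3 \right)} 42 = \left(100 + \left(-3\right)^{2} + 52 \left(-3\right)\right) 42 = \left(100 + 9 - 156\right) 42 = \left(-47\right) 42 = -1974$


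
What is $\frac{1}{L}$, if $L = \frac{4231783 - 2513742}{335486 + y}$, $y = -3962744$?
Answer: $- \frac{3627258}{1718041} \approx -2.1113$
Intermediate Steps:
$L = - \frac{1718041}{3627258}$ ($L = \frac{4231783 - 2513742}{335486 - 3962744} = \frac{1718041}{-3627258} = 1718041 \left(- \frac{1}{3627258}\right) = - \frac{1718041}{3627258} \approx -0.47365$)
$\frac{1}{L} = \frac{1}{- \frac{1718041}{3627258}} = - \frac{3627258}{1718041}$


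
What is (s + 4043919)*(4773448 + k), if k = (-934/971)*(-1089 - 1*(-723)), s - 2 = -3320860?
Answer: 3351647929946972/971 ≈ 3.4517e+12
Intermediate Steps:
s = -3320858 (s = 2 - 3320860 = -3320858)
k = 341844/971 (k = (-934*1/971)*(-1089 + 723) = -934/971*(-366) = 341844/971 ≈ 352.05)
(s + 4043919)*(4773448 + k) = (-3320858 + 4043919)*(4773448 + 341844/971) = 723061*(4635359852/971) = 3351647929946972/971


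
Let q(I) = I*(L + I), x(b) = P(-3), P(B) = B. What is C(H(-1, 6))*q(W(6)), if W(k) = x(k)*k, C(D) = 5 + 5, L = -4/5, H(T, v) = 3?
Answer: 3384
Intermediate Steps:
x(b) = -3
L = -4/5 (L = -4*1/5 = -4/5 ≈ -0.80000)
C(D) = 10
W(k) = -3*k
q(I) = I*(-4/5 + I)
C(H(-1, 6))*q(W(6)) = 10*((-3*6)*(-4 + 5*(-3*6))/5) = 10*((1/5)*(-18)*(-4 + 5*(-18))) = 10*((1/5)*(-18)*(-4 - 90)) = 10*((1/5)*(-18)*(-94)) = 10*(1692/5) = 3384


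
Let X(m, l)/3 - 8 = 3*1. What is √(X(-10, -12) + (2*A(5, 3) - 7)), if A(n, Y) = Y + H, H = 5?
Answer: √42 ≈ 6.4807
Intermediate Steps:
A(n, Y) = 5 + Y (A(n, Y) = Y + 5 = 5 + Y)
X(m, l) = 33 (X(m, l) = 24 + 3*(3*1) = 24 + 3*3 = 24 + 9 = 33)
√(X(-10, -12) + (2*A(5, 3) - 7)) = √(33 + (2*(5 + 3) - 7)) = √(33 + (2*8 - 7)) = √(33 + (16 - 7)) = √(33 + 9) = √42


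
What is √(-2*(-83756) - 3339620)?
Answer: 2*I*√793027 ≈ 1781.0*I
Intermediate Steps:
√(-2*(-83756) - 3339620) = √(167512 - 3339620) = √(-3172108) = 2*I*√793027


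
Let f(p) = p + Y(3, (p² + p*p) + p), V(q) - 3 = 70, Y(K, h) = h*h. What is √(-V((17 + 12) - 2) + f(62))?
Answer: √60062489 ≈ 7750.0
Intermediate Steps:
Y(K, h) = h²
V(q) = 73 (V(q) = 3 + 70 = 73)
f(p) = p + (p + 2*p²)² (f(p) = p + ((p² + p*p) + p)² = p + ((p² + p²) + p)² = p + (2*p² + p)² = p + (p + 2*p²)²)
√(-V((17 + 12) - 2) + f(62)) = √(-1*73 + 62*(1 + 62*(1 + 2*62)²)) = √(-73 + 62*(1 + 62*(1 + 124)²)) = √(-73 + 62*(1 + 62*125²)) = √(-73 + 62*(1 + 62*15625)) = √(-73 + 62*(1 + 968750)) = √(-73 + 62*968751) = √(-73 + 60062562) = √60062489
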